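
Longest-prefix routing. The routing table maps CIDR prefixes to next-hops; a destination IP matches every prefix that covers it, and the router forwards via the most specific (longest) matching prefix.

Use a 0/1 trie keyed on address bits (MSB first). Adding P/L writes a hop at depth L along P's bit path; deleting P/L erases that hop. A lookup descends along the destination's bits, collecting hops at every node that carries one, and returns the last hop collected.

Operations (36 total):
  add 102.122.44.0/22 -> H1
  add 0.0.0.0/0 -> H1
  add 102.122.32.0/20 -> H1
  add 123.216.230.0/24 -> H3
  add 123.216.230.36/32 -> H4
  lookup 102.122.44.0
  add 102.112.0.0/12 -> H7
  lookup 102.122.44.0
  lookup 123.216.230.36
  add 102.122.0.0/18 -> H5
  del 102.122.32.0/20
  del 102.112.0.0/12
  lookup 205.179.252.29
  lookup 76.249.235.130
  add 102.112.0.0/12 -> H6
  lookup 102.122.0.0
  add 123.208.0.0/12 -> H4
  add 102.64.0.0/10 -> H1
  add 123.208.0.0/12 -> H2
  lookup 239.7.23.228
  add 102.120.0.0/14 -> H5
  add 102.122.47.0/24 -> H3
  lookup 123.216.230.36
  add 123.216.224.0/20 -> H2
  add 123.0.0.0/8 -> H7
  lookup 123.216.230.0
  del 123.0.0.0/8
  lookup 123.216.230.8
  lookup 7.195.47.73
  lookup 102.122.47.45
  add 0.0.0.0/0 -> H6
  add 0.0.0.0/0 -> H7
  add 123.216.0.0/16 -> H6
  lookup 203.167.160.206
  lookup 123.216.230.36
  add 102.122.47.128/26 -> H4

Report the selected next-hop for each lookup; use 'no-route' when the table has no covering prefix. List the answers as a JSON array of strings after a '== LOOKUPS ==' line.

Trace:
  add 102.122.44.0/22 -> H1 at depth 22
  add 0.0.0.0/0 -> H1 at depth 0
  add 102.122.32.0/20 -> H1 at depth 20
  add 123.216.230.0/24 -> H3 at depth 24
  add 123.216.230.36/32 -> H4 at depth 32
  Q 102.122.44.0: descend 0110011001111010001011 ; hops seen [H1,H1,H1] ; pick H1
  add 102.112.0.0/12 -> H7 at depth 12
  Q 102.122.44.0: descend 0110011001111010001011 ; hops seen [H1,H7,H1,H1] ; pick H1
  Q 123.216.230.36: descend 01111011110110001110011000100100 ; hops seen [H1,H3,H4] ; pick H4
  add 102.122.0.0/18 -> H5 at depth 18
  del 102.122.32.0/20 (clear depth 20)
  del 102.112.0.0/12 (clear depth 12)
  Q 205.179.252.29: descend ε ; hops seen [H1] ; pick H1
  Q 76.249.235.130: descend 01 ; hops seen [H1] ; pick H1
  add 102.112.0.0/12 -> H6 at depth 12
  Q 102.122.0.0: descend 011001100111101000 ; hops seen [H1,H6,H5] ; pick H5
  add 123.208.0.0/12 -> H4 at depth 12
  add 102.64.0.0/10 -> H1 at depth 10
  add 123.208.0.0/12 -> H2 at depth 12
  Q 239.7.23.228: descend ε ; hops seen [H1] ; pick H1
  add 102.120.0.0/14 -> H5 at depth 14
  add 102.122.47.0/24 -> H3 at depth 24
  Q 123.216.230.36: descend 01111011110110001110011000100100 ; hops seen [H1,H2,H3,H4] ; pick H4
  add 123.216.224.0/20 -> H2 at depth 20
  add 123.0.0.0/8 -> H7 at depth 8
  Q 123.216.230.0: descend 01111011110110001110011000 ; hops seen [H1,H7,H2,H2,H3] ; pick H3
  del 123.0.0.0/8 (clear depth 8)
  Q 123.216.230.8: descend 01111011110110001110011000 ; hops seen [H1,H2,H2,H3] ; pick H3
  Q 7.195.47.73: descend 0 ; hops seen [H1] ; pick H1
  Q 102.122.47.45: descend 011001100111101000101111 ; hops seen [H1,H1,H6,H5,H5,H1,H3] ; pick H3
  add 0.0.0.0/0 -> H6 at depth 0
  add 0.0.0.0/0 -> H7 at depth 0
  add 123.216.0.0/16 -> H6 at depth 16
  Q 203.167.160.206: descend ε ; hops seen [H7] ; pick H7
  Q 123.216.230.36: descend 01111011110110001110011000100100 ; hops seen [H7,H2,H6,H2,H3,H4] ; pick H4
  add 102.122.47.128/26 -> H4 at depth 26

== LOOKUPS ==
["H1","H1","H4","H1","H1","H5","H1","H4","H3","H3","H1","H3","H7","H4"]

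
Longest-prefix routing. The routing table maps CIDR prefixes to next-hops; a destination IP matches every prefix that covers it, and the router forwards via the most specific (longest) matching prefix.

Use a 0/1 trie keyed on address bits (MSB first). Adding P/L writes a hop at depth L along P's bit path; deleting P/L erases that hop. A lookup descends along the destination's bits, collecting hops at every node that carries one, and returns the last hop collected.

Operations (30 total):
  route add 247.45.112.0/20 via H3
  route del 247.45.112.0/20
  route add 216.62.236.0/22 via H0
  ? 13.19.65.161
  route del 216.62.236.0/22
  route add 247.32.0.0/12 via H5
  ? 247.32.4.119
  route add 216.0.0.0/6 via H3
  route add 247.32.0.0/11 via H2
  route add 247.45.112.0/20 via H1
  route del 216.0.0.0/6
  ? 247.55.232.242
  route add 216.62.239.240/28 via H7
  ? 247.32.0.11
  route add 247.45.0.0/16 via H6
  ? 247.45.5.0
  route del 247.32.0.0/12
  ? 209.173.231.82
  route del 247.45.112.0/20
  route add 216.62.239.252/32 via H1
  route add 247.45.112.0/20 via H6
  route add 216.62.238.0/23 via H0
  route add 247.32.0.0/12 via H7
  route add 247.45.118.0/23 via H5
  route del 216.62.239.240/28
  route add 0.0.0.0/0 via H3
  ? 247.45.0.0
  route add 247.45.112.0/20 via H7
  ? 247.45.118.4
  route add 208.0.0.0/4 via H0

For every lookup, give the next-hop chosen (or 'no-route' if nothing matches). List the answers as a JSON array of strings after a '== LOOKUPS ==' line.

Trace:
  + 247.45.112.0/20 (H3) depth=20
  - 247.45.112.0/20 clear@20
  + 216.62.236.0/22 (H0) depth=22
  ? 13.19.65.161  path d0:-  best=no-route
  - 216.62.236.0/22 clear@22
  + 247.32.0.0/12 (H5) depth=12
  ? 247.32.4.119  path d0:-→d1:-→d2:-→d3:-→d4:-→d5:-→d6:-→d7:-→d8:-→d9:-→d10:-→d11:-→d12:H5  best=H5
  + 216.0.0.0/6 (H3) depth=6
  + 247.32.0.0/11 (H2) depth=11
  + 247.45.112.0/20 (H1) depth=20
  - 216.0.0.0/6 clear@6
  ? 247.55.232.242  path d0:-→d1:-→d2:-→d3:-→d4:-→d5:-→d6:-→d7:-→d8:-→d9:-→d10:-→d11:H2  best=H2
  + 216.62.239.240/28 (H7) depth=28
  ? 247.32.0.11  path d0:-→d1:-→d2:-→d3:-→d4:-→d5:-→d6:-→d7:-→d8:-→d9:-→d10:-→d11:H2→d12:H5  best=H5
  + 247.45.0.0/16 (H6) depth=16
  ? 247.45.5.0  path d0:-→d1:-→d2:-→d3:-→d4:-→d5:-→d6:-→d7:-→d8:-→d9:-→d10:-→d11:H2→d12:H5→d13:-→d14:-→d15:-→d16:H6→d17:-  best=H6
  - 247.32.0.0/12 clear@12
  ? 209.173.231.82  path d0:-→d1:-→d2:-→d3:-→d4:-  best=no-route
  - 247.45.112.0/20 clear@20
  + 216.62.239.252/32 (H1) depth=32
  + 247.45.112.0/20 (H6) depth=20
  + 216.62.238.0/23 (H0) depth=23
  + 247.32.0.0/12 (H7) depth=12
  + 247.45.118.0/23 (H5) depth=23
  - 216.62.239.240/28 clear@28
  + 0.0.0.0/0 (H3) depth=0
  ? 247.45.0.0  path d0:H3→d1:-→d2:-→d3:-→d4:-→d5:-→d6:-→d7:-→d8:-→d9:-→d10:-→d11:H2→d12:H7→d13:-→d14:-→d15:-→d16:H6→d17:-  best=H6
  + 247.45.112.0/20 (H7) depth=20
  ? 247.45.118.4  path d0:H3→d1:-→d2:-→d3:-→d4:-→d5:-→d6:-→d7:-→d8:-→d9:-→d10:-→d11:H2→d12:H7→d13:-→d14:-→d15:-→d16:H6→d17:-→d18:-→d19:-→d20:H7→d21:-→d22:-→d23:H5  best=H5
  + 208.0.0.0/4 (H0) depth=4

== LOOKUPS ==
["no-route","H5","H2","H5","H6","no-route","H6","H5"]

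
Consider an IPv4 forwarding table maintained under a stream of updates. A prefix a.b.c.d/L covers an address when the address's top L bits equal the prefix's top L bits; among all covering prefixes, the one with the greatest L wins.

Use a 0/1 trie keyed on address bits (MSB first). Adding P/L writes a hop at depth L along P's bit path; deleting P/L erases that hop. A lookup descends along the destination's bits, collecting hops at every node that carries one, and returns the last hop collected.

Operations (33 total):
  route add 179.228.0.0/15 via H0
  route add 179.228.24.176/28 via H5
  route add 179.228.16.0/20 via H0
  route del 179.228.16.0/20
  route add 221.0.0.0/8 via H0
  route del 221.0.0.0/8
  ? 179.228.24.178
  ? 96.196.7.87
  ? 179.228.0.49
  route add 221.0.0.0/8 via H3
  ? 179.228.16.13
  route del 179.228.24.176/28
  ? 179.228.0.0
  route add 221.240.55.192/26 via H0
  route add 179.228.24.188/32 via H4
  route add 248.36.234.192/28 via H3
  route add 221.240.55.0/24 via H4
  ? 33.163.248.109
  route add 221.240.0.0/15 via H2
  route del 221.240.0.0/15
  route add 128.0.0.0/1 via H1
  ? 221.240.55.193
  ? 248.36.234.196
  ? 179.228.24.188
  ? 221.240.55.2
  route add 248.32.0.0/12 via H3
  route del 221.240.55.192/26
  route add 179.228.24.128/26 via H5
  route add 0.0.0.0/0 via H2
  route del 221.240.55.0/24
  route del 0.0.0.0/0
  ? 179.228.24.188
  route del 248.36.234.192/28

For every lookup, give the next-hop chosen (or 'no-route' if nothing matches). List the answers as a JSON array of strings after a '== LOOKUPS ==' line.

Trace:
  add 179.228.0.0/15 -> H0 at depth 15
  add 179.228.24.176/28 -> H5 at depth 28
  add 179.228.16.0/20 -> H0 at depth 20
  del 179.228.16.0/20 (clear depth 20)
  add 221.0.0.0/8 -> H0 at depth 8
  del 221.0.0.0/8 (clear depth 8)
  lookup 179.228.24.178: bits 1011001111100100000110001011 walk d0:-→d1:-→d2:-→d3:-→d4:-→d5:-→d6:-→d7:-→d8:-→d9:-→d10:-→d11:-→d12:-→d13:-→d14:-→d15:H0→d16:-→d17:-→d18:-→d19:-→d20:-→d21:-→d22:-→d23:-→d24:-→d25:-→d26:-→d27:-→d28:H5 -> H5
  lookup 96.196.7.87: bits ε walk d0:- -> no-route
  lookup 179.228.0.49: bits 1011001111100100000 walk d0:-→d1:-→d2:-→d3:-→d4:-→d5:-→d6:-→d7:-→d8:-→d9:-→d10:-→d11:-→d12:-→d13:-→d14:-→d15:H0→d16:-→d17:-→d18:-→d19:- -> H0
  add 221.0.0.0/8 -> H3 at depth 8
  lookup 179.228.16.13: bits 10110011111001000001 walk d0:-→d1:-→d2:-→d3:-→d4:-→d5:-→d6:-→d7:-→d8:-→d9:-→d10:-→d11:-→d12:-→d13:-→d14:-→d15:H0→d16:-→d17:-→d18:-→d19:-→d20:- -> H0
  del 179.228.24.176/28 (clear depth 28)
  lookup 179.228.0.0: bits 1011001111100100000 walk d0:-→d1:-→d2:-→d3:-→d4:-→d5:-→d6:-→d7:-→d8:-→d9:-→d10:-→d11:-→d12:-→d13:-→d14:-→d15:H0→d16:-→d17:-→d18:-→d19:- -> H0
  add 221.240.55.192/26 -> H0 at depth 26
  add 179.228.24.188/32 -> H4 at depth 32
  add 248.36.234.192/28 -> H3 at depth 28
  add 221.240.55.0/24 -> H4 at depth 24
  lookup 33.163.248.109: bits ε walk d0:- -> no-route
  add 221.240.0.0/15 -> H2 at depth 15
  del 221.240.0.0/15 (clear depth 15)
  add 128.0.0.0/1 -> H1 at depth 1
  lookup 221.240.55.193: bits 11011101111100000011011111 walk d0:-→d1:H1→d2:-→d3:-→d4:-→d5:-→d6:-→d7:-→d8:H3→d9:-→d10:-→d11:-→d12:-→d13:-→d14:-→d15:-→d16:-→d17:-→d18:-→d19:-→d20:-→d21:-→d22:-→d23:-→d24:H4→d25:-→d26:H0 -> H0
  lookup 248.36.234.196: bits 1111100000100100111010101100 walk d0:-→d1:H1→d2:-→d3:-→d4:-→d5:-→d6:-→d7:-→d8:-→d9:-→d10:-→d11:-→d12:-→d13:-→d14:-→d15:-→d16:-→d17:-→d18:-→d19:-→d20:-→d21:-→d22:-→d23:-→d24:-→d25:-→d26:-→d27:-→d28:H3 -> H3
  lookup 179.228.24.188: bits 10110011111001000001100010111100 walk d0:-→d1:H1→d2:-→d3:-→d4:-→d5:-→d6:-→d7:-→d8:-→d9:-→d10:-→d11:-→d12:-→d13:-→d14:-→d15:H0→d16:-→d17:-→d18:-→d19:-→d20:-→d21:-→d22:-→d23:-→d24:-→d25:-→d26:-→d27:-→d28:-→d29:-→d30:-→d31:-→d32:H4 -> H4
  lookup 221.240.55.2: bits 110111011111000000110111 walk d0:-→d1:H1→d2:-→d3:-→d4:-→d5:-→d6:-→d7:-→d8:H3→d9:-→d10:-→d11:-→d12:-→d13:-→d14:-→d15:-→d16:-→d17:-→d18:-→d19:-→d20:-→d21:-→d22:-→d23:-→d24:H4 -> H4
  add 248.32.0.0/12 -> H3 at depth 12
  del 221.240.55.192/26 (clear depth 26)
  add 179.228.24.128/26 -> H5 at depth 26
  add 0.0.0.0/0 -> H2 at depth 0
  del 221.240.55.0/24 (clear depth 24)
  del 0.0.0.0/0 (clear depth 0)
  lookup 179.228.24.188: bits 10110011111001000001100010111100 walk d0:-→d1:H1→d2:-→d3:-→d4:-→d5:-→d6:-→d7:-→d8:-→d9:-→d10:-→d11:-→d12:-→d13:-→d14:-→d15:H0→d16:-→d17:-→d18:-→d19:-→d20:-→d21:-→d22:-→d23:-→d24:-→d25:-→d26:H5→d27:-→d28:-→d29:-→d30:-→d31:-→d32:H4 -> H4
  del 248.36.234.192/28 (clear depth 28)

== LOOKUPS ==
["H5","no-route","H0","H0","H0","no-route","H0","H3","H4","H4","H4"]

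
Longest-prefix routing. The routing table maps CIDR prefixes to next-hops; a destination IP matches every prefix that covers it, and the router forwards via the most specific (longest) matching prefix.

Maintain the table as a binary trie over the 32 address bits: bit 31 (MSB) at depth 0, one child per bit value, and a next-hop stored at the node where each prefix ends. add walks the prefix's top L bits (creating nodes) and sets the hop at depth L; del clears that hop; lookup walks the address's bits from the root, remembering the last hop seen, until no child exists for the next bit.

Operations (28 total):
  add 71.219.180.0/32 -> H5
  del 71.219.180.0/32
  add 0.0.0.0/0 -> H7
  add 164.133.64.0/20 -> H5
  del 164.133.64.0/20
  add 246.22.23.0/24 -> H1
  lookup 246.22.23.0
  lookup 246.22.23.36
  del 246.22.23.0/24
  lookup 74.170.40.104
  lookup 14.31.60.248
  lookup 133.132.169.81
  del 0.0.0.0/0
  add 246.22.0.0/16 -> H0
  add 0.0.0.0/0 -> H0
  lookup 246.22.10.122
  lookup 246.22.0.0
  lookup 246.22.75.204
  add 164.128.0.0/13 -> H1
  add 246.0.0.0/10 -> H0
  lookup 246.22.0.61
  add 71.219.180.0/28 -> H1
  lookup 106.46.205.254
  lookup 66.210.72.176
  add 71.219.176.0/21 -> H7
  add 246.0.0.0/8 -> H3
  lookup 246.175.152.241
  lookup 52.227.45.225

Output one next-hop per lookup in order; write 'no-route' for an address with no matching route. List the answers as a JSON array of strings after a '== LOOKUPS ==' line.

Trace:
  add 71.219.180.0/32 -> H5 at depth 32
  del 71.219.180.0/32 (clear depth 32)
  add 0.0.0.0/0 -> H7 at depth 0
  add 164.133.64.0/20 -> H5 at depth 20
  del 164.133.64.0/20 (clear depth 20)
  add 246.22.23.0/24 -> H1 at depth 24
  Q 246.22.23.0: descend 111101100001011000010111 ; hops seen [H7,H1] ; pick H1
  Q 246.22.23.36: descend 111101100001011000010111 ; hops seen [H7,H1] ; pick H1
  del 246.22.23.0/24 (clear depth 24)
  Q 74.170.40.104: descend 0100 ; hops seen [H7] ; pick H7
  Q 14.31.60.248: descend 0 ; hops seen [H7] ; pick H7
  Q 133.132.169.81: descend 10 ; hops seen [H7] ; pick H7
  del 0.0.0.0/0 (clear depth 0)
  add 246.22.0.0/16 -> H0 at depth 16
  add 0.0.0.0/0 -> H0 at depth 0
  Q 246.22.10.122: descend 1111011000010110000 ; hops seen [H0,H0] ; pick H0
  Q 246.22.0.0: descend 1111011000010110000 ; hops seen [H0,H0] ; pick H0
  Q 246.22.75.204: descend 11110110000101100 ; hops seen [H0,H0] ; pick H0
  add 164.128.0.0/13 -> H1 at depth 13
  add 246.0.0.0/10 -> H0 at depth 10
  Q 246.22.0.61: descend 1111011000010110000 ; hops seen [H0,H0,H0] ; pick H0
  add 71.219.180.0/28 -> H1 at depth 28
  Q 106.46.205.254: descend 01 ; hops seen [H0] ; pick H0
  Q 66.210.72.176: descend 01000 ; hops seen [H0] ; pick H0
  add 71.219.176.0/21 -> H7 at depth 21
  add 246.0.0.0/8 -> H3 at depth 8
  Q 246.175.152.241: descend 11110110 ; hops seen [H0,H3] ; pick H3
  Q 52.227.45.225: descend 0 ; hops seen [H0] ; pick H0

== LOOKUPS ==
["H1","H1","H7","H7","H7","H0","H0","H0","H0","H0","H0","H3","H0"]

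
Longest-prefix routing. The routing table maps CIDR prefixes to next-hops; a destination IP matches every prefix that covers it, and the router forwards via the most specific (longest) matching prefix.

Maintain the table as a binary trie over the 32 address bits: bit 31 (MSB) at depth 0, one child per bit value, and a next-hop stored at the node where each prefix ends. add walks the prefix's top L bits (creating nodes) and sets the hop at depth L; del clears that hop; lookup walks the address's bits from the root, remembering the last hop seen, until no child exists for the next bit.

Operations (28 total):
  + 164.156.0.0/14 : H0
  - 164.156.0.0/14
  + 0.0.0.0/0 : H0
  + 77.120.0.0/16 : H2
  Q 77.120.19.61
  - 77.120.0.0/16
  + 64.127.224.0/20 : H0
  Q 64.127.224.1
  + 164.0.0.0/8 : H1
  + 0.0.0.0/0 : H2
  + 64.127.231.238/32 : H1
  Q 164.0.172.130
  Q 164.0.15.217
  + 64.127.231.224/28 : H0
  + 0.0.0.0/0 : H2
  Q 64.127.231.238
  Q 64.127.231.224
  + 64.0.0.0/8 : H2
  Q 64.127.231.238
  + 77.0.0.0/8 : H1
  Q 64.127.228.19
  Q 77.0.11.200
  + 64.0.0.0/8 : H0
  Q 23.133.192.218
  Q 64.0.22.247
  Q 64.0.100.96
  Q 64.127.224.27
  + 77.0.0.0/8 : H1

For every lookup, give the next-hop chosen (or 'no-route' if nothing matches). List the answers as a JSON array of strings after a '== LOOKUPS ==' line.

Apply in order:
  add 164.156.0.0/14 -> H0 at depth 14
  - 164.156.0.0/14 clear@14
  add 0.0.0.0/0 -> H0 at depth 0
  add 77.120.0.0/16 -> H2 at depth 16
  Q 77.120.19.61: descend 0100110101111000 ; hops seen [H0,H2] ; pick H2
  - 77.120.0.0/16 clear@16
  add 64.127.224.0/20 -> H0 at depth 20
  Q 64.127.224.1: descend 01000000011111111110 ; hops seen [H0,H0] ; pick H0
  add 164.0.0.0/8 -> H1 at depth 8
  add 0.0.0.0/0 -> H2 at depth 0
  add 64.127.231.238/32 -> H1 at depth 32
  Q 164.0.172.130: descend 10100100 ; hops seen [H2,H1] ; pick H1
  Q 164.0.15.217: descend 10100100 ; hops seen [H2,H1] ; pick H1
  add 64.127.231.224/28 -> H0 at depth 28
  add 0.0.0.0/0 -> H2 at depth 0
  Q 64.127.231.238: descend 01000000011111111110011111101110 ; hops seen [H2,H0,H0,H1] ; pick H1
  Q 64.127.231.224: descend 0100000001111111111001111110 ; hops seen [H2,H0,H0] ; pick H0
  add 64.0.0.0/8 -> H2 at depth 8
  Q 64.127.231.238: descend 01000000011111111110011111101110 ; hops seen [H2,H2,H0,H0,H1] ; pick H1
  add 77.0.0.0/8 -> H1 at depth 8
  Q 64.127.228.19: descend 0100000001111111111001 ; hops seen [H2,H2,H0] ; pick H0
  Q 77.0.11.200: descend 010011010 ; hops seen [H2,H1] ; pick H1
  add 64.0.0.0/8 -> H0 at depth 8
  Q 23.133.192.218: descend 0 ; hops seen [H2] ; pick H2
  Q 64.0.22.247: descend 010000000 ; hops seen [H2,H0] ; pick H0
  Q 64.0.100.96: descend 010000000 ; hops seen [H2,H0] ; pick H0
  Q 64.127.224.27: descend 010000000111111111100 ; hops seen [H2,H0,H0] ; pick H0
  add 77.0.0.0/8 -> H1 at depth 8

== LOOKUPS ==
["H2","H0","H1","H1","H1","H0","H1","H0","H1","H2","H0","H0","H0"]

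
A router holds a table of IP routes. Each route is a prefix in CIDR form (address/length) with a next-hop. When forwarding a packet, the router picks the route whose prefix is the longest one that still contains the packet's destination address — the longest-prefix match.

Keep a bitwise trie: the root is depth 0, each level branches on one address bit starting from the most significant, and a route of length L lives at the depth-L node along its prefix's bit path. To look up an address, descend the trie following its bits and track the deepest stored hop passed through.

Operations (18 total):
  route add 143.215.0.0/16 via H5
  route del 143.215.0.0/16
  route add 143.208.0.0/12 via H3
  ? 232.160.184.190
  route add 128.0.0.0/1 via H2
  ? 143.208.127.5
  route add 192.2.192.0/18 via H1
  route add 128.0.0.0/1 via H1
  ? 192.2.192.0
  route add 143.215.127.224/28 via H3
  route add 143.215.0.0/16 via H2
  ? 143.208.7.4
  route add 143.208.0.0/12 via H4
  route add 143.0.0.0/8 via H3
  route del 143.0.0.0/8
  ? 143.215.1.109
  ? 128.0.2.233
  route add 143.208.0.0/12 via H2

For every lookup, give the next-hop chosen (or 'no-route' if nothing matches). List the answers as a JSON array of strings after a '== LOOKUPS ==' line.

Trace:
  add 143.215.0.0/16 -> H5 at depth 16
  del 143.215.0.0/16 (clear depth 16)
  add 143.208.0.0/12 -> H3 at depth 12
  Q 232.160.184.190: descend 1 ; hops seen [∅] ; pick no-route
  add 128.0.0.0/1 -> H2 at depth 1
  Q 143.208.127.5: descend 1000111111010 ; hops seen [H2,H3] ; pick H3
  add 192.2.192.0/18 -> H1 at depth 18
  add 128.0.0.0/1 -> H1 at depth 1
  Q 192.2.192.0: descend 110000000000001011 ; hops seen [H1,H1] ; pick H1
  add 143.215.127.224/28 -> H3 at depth 28
  add 143.215.0.0/16 -> H2 at depth 16
  Q 143.208.7.4: descend 1000111111010 ; hops seen [H1,H3] ; pick H3
  add 143.208.0.0/12 -> H4 at depth 12
  add 143.0.0.0/8 -> H3 at depth 8
  del 143.0.0.0/8 (clear depth 8)
  Q 143.215.1.109: descend 10001111110101110 ; hops seen [H1,H4,H2] ; pick H2
  Q 128.0.2.233: descend 1000 ; hops seen [H1] ; pick H1
  add 143.208.0.0/12 -> H2 at depth 12

== LOOKUPS ==
["no-route","H3","H1","H3","H2","H1"]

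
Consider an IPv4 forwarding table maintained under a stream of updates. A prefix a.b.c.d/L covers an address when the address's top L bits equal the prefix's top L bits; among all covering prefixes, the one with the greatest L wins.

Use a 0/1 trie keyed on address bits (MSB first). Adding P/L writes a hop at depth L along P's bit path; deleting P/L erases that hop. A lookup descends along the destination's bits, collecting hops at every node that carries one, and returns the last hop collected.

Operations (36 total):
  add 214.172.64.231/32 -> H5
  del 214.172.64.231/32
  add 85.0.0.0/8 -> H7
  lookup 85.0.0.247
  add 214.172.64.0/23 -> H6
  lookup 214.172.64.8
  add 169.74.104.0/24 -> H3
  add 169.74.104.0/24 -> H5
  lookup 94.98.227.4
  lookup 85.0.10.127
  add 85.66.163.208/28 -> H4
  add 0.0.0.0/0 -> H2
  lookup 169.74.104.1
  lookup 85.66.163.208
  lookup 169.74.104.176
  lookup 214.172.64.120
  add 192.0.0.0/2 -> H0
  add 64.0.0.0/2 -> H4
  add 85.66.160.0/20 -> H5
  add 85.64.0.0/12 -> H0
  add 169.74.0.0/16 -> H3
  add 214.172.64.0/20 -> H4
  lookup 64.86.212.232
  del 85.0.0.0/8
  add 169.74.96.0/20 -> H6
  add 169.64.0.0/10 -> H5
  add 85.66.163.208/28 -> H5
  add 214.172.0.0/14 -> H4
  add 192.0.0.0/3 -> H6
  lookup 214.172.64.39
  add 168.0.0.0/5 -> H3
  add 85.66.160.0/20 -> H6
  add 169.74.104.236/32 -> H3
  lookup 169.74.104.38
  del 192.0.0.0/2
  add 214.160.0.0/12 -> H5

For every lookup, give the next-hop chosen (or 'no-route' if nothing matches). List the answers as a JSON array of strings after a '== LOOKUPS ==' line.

Trace:
  + 214.172.64.231/32 (H5) depth=32
  - 214.172.64.231/32 clear@32
  + 85.0.0.0/8 (H7) depth=8
  lookup 85.0.0.247: bits 01010101 walk d0:-→d1:-→d2:-→d3:-→d4:-→d5:-→d6:-→d7:-→d8:H7 -> H7
  + 214.172.64.0/23 (H6) depth=23
  lookup 214.172.64.8: bits 110101101010110001000000 walk d0:-→d1:-→d2:-→d3:-→d4:-→d5:-→d6:-→d7:-→d8:-→d9:-→d10:-→d11:-→d12:-→d13:-→d14:-→d15:-→d16:-→d17:-→d18:-→d19:-→d20:-→d21:-→d22:-→d23:H6→d24:- -> H6
  + 169.74.104.0/24 (H3) depth=24
  + 169.74.104.0/24 (H5) depth=24
  lookup 94.98.227.4: bits 0101 walk d0:-→d1:-→d2:-→d3:-→d4:- -> no-route
  lookup 85.0.10.127: bits 01010101 walk d0:-→d1:-→d2:-→d3:-→d4:-→d5:-→d6:-→d7:-→d8:H7 -> H7
  + 85.66.163.208/28 (H4) depth=28
  + 0.0.0.0/0 (H2) depth=0
  lookup 169.74.104.1: bits 101010010100101001101000 walk d0:H2→d1:-→d2:-→d3:-→d4:-→d5:-→d6:-→d7:-→d8:-→d9:-→d10:-→d11:-→d12:-→d13:-→d14:-→d15:-→d16:-→d17:-→d18:-→d19:-→d20:-→d21:-→d22:-→d23:-→d24:H5 -> H5
  lookup 85.66.163.208: bits 0101010101000010101000111101 walk d0:H2→d1:-→d2:-→d3:-→d4:-→d5:-→d6:-→d7:-→d8:H7→d9:-→d10:-→d11:-→d12:-→d13:-→d14:-→d15:-→d16:-→d17:-→d18:-→d19:-→d20:-→d21:-→d22:-→d23:-→d24:-→d25:-→d26:-→d27:-→d28:H4 -> H4
  lookup 169.74.104.176: bits 101010010100101001101000 walk d0:H2→d1:-→d2:-→d3:-→d4:-→d5:-→d6:-→d7:-→d8:-→d9:-→d10:-→d11:-→d12:-→d13:-→d14:-→d15:-→d16:-→d17:-→d18:-→d19:-→d20:-→d21:-→d22:-→d23:-→d24:H5 -> H5
  lookup 214.172.64.120: bits 110101101010110001000000 walk d0:H2→d1:-→d2:-→d3:-→d4:-→d5:-→d6:-→d7:-→d8:-→d9:-→d10:-→d11:-→d12:-→d13:-→d14:-→d15:-→d16:-→d17:-→d18:-→d19:-→d20:-→d21:-→d22:-→d23:H6→d24:- -> H6
  + 192.0.0.0/2 (H0) depth=2
  + 64.0.0.0/2 (H4) depth=2
  + 85.66.160.0/20 (H5) depth=20
  + 85.64.0.0/12 (H0) depth=12
  + 169.74.0.0/16 (H3) depth=16
  + 214.172.64.0/20 (H4) depth=20
  lookup 64.86.212.232: bits 010 walk d0:H2→d1:-→d2:H4→d3:- -> H4
  - 85.0.0.0/8 clear@8
  + 169.74.96.0/20 (H6) depth=20
  + 169.64.0.0/10 (H5) depth=10
  + 85.66.163.208/28 (H5) depth=28
  + 214.172.0.0/14 (H4) depth=14
  + 192.0.0.0/3 (H6) depth=3
  lookup 214.172.64.39: bits 110101101010110001000000 walk d0:H2→d1:-→d2:H0→d3:H6→d4:-→d5:-→d6:-→d7:-→d8:-→d9:-→d10:-→d11:-→d12:-→d13:-→d14:H4→d15:-→d16:-→d17:-→d18:-→d19:-→d20:H4→d21:-→d22:-→d23:H6→d24:- -> H6
  + 168.0.0.0/5 (H3) depth=5
  + 85.66.160.0/20 (H6) depth=20
  + 169.74.104.236/32 (H3) depth=32
  lookup 169.74.104.38: bits 101010010100101001101000 walk d0:H2→d1:-→d2:-→d3:-→d4:-→d5:H3→d6:-→d7:-→d8:-→d9:-→d10:H5→d11:-→d12:-→d13:-→d14:-→d15:-→d16:H3→d17:-→d18:-→d19:-→d20:H6→d21:-→d22:-→d23:-→d24:H5 -> H5
  - 192.0.0.0/2 clear@2
  + 214.160.0.0/12 (H5) depth=12

== LOOKUPS ==
["H7","H6","no-route","H7","H5","H4","H5","H6","H4","H6","H5"]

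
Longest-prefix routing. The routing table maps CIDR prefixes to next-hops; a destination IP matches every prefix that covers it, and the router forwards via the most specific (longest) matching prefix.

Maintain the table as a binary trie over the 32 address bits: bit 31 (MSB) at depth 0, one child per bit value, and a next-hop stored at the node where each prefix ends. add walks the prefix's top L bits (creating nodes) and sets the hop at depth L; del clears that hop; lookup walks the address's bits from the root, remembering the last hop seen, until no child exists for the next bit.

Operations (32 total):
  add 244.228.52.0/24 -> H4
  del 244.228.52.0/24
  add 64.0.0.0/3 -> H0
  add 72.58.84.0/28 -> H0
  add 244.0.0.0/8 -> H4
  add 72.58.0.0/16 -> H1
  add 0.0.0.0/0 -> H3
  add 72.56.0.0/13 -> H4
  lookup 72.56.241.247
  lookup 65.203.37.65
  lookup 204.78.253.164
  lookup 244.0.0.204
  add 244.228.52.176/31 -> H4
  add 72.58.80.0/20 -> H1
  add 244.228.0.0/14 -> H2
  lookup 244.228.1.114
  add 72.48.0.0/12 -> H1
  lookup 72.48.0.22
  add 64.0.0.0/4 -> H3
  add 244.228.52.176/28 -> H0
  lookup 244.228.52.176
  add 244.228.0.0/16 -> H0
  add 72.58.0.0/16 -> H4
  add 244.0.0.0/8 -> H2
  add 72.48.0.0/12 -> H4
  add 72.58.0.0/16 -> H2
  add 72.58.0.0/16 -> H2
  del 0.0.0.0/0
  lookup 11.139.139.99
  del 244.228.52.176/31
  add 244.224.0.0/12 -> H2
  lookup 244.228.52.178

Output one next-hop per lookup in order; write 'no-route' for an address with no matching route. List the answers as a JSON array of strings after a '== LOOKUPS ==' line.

Process each operation:
  + 244.228.52.0/24 (H4) depth=24
  del 244.228.52.0/24 (clear depth 24)
  + 64.0.0.0/3 (H0) depth=3
  + 72.58.84.0/28 (H0) depth=28
  + 244.0.0.0/8 (H4) depth=8
  + 72.58.0.0/16 (H1) depth=16
  + 0.0.0.0/0 (H3) depth=0
  + 72.56.0.0/13 (H4) depth=13
  Q 72.56.241.247: descend 01001000001110 ; hops seen [H3,H0,H4] ; pick H4
  Q 65.203.37.65: descend 0100 ; hops seen [H3,H0] ; pick H0
  Q 204.78.253.164: descend 11 ; hops seen [H3] ; pick H3
  Q 244.0.0.204: descend 11110100 ; hops seen [H3,H4] ; pick H4
  + 244.228.52.176/31 (H4) depth=31
  + 72.58.80.0/20 (H1) depth=20
  + 244.228.0.0/14 (H2) depth=14
  Q 244.228.1.114: descend 111101001110010000 ; hops seen [H3,H4,H2] ; pick H2
  + 72.48.0.0/12 (H1) depth=12
  Q 72.48.0.22: descend 010010000011 ; hops seen [H3,H0,H1] ; pick H1
  + 64.0.0.0/4 (H3) depth=4
  + 244.228.52.176/28 (H0) depth=28
  Q 244.228.52.176: descend 1111010011100100001101001011000 ; hops seen [H3,H4,H2,H0,H4] ; pick H4
  + 244.228.0.0/16 (H0) depth=16
  + 72.58.0.0/16 (H4) depth=16
  + 244.0.0.0/8 (H2) depth=8
  + 72.48.0.0/12 (H4) depth=12
  + 72.58.0.0/16 (H2) depth=16
  + 72.58.0.0/16 (H2) depth=16
  del 0.0.0.0/0 (clear depth 0)
  Q 11.139.139.99: descend 0 ; hops seen [∅] ; pick no-route
  del 244.228.52.176/31 (clear depth 31)
  + 244.224.0.0/12 (H2) depth=12
  Q 244.228.52.178: descend 111101001110010000110100101100 ; hops seen [H2,H2,H2,H0,H0] ; pick H0

== LOOKUPS ==
["H4","H0","H3","H4","H2","H1","H4","no-route","H0"]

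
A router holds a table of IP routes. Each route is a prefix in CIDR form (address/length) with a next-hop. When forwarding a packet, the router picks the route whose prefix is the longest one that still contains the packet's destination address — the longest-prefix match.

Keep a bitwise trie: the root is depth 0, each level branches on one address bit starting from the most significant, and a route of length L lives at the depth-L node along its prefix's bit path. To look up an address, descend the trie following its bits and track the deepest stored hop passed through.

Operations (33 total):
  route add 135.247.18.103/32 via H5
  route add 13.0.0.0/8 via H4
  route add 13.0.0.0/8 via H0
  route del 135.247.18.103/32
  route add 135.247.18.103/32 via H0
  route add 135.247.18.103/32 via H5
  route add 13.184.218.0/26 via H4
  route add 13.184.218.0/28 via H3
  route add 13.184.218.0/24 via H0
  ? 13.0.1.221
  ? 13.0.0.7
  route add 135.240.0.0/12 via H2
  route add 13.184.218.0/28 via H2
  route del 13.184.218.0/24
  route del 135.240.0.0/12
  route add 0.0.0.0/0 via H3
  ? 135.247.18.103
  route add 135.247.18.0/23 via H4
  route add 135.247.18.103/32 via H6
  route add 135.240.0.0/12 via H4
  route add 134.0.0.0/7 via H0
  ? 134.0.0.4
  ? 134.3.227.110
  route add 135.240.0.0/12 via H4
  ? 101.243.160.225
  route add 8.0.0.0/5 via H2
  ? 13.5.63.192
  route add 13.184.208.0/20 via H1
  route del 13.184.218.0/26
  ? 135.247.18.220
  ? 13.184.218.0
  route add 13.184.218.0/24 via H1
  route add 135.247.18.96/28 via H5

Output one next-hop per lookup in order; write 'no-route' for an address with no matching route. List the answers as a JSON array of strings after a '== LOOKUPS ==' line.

Process each operation:
  + 135.247.18.103/32 (H5) depth=32
  + 13.0.0.0/8 (H4) depth=8
  + 13.0.0.0/8 (H0) depth=8
  - 135.247.18.103/32 clear@32
  + 135.247.18.103/32 (H0) depth=32
  + 135.247.18.103/32 (H5) depth=32
  + 13.184.218.0/26 (H4) depth=26
  + 13.184.218.0/28 (H3) depth=28
  + 13.184.218.0/24 (H0) depth=24
  ? 13.0.1.221  path d0:-→d1:-→d2:-→d3:-→d4:-→d5:-→d6:-→d7:-→d8:H0  best=H0
  ? 13.0.0.7  path d0:-→d1:-→d2:-→d3:-→d4:-→d5:-→d6:-→d7:-→d8:H0  best=H0
  + 135.240.0.0/12 (H2) depth=12
  + 13.184.218.0/28 (H2) depth=28
  - 13.184.218.0/24 clear@24
  - 135.240.0.0/12 clear@12
  + 0.0.0.0/0 (H3) depth=0
  ? 135.247.18.103  path d0:H3→d1:-→d2:-→d3:-→d4:-→d5:-→d6:-→d7:-→d8:-→d9:-→d10:-→d11:-→d12:-→d13:-→d14:-→d15:-→d16:-→d17:-→d18:-→d19:-→d20:-→d21:-→d22:-→d23:-→d24:-→d25:-→d26:-→d27:-→d28:-→d29:-→d30:-→d31:-→d32:H5  best=H5
  + 135.247.18.0/23 (H4) depth=23
  + 135.247.18.103/32 (H6) depth=32
  + 135.240.0.0/12 (H4) depth=12
  + 134.0.0.0/7 (H0) depth=7
  ? 134.0.0.4  path d0:H3→d1:-→d2:-→d3:-→d4:-→d5:-→d6:-→d7:H0  best=H0
  ? 134.3.227.110  path d0:H3→d1:-→d2:-→d3:-→d4:-→d5:-→d6:-→d7:H0  best=H0
  + 135.240.0.0/12 (H4) depth=12
  ? 101.243.160.225  path d0:H3→d1:-  best=H3
  + 8.0.0.0/5 (H2) depth=5
  ? 13.5.63.192  path d0:H3→d1:-→d2:-→d3:-→d4:-→d5:H2→d6:-→d7:-→d8:H0  best=H0
  + 13.184.208.0/20 (H1) depth=20
  - 13.184.218.0/26 clear@26
  ? 135.247.18.220  path d0:H3→d1:-→d2:-→d3:-→d4:-→d5:-→d6:-→d7:H0→d8:-→d9:-→d10:-→d11:-→d12:H4→d13:-→d14:-→d15:-→d16:-→d17:-→d18:-→d19:-→d20:-→d21:-→d22:-→d23:H4→d24:-  best=H4
  ? 13.184.218.0  path d0:H3→d1:-→d2:-→d3:-→d4:-→d5:H2→d6:-→d7:-→d8:H0→d9:-→d10:-→d11:-→d12:-→d13:-→d14:-→d15:-→d16:-→d17:-→d18:-→d19:-→d20:H1→d21:-→d22:-→d23:-→d24:-→d25:-→d26:-→d27:-→d28:H2  best=H2
  + 13.184.218.0/24 (H1) depth=24
  + 135.247.18.96/28 (H5) depth=28

== LOOKUPS ==
["H0","H0","H5","H0","H0","H3","H0","H4","H2"]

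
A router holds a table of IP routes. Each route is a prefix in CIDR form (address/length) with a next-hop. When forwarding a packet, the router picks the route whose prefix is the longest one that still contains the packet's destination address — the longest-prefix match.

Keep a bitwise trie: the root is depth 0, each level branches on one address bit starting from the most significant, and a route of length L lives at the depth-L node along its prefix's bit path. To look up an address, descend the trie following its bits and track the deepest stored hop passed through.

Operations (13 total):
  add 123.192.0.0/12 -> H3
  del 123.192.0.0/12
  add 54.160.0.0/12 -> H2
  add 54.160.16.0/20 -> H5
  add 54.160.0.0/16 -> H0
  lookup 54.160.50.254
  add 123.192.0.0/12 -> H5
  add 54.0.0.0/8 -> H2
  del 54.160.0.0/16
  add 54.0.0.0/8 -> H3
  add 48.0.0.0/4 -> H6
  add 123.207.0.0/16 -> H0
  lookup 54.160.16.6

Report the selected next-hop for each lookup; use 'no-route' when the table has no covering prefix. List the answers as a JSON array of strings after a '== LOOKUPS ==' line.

Trace:
  + 123.192.0.0/12 (H3) depth=12
  del 123.192.0.0/12 (clear depth 12)
  + 54.160.0.0/12 (H2) depth=12
  + 54.160.16.0/20 (H5) depth=20
  + 54.160.0.0/16 (H0) depth=16
  ? 54.160.50.254  path d0:-→d1:-→d2:-→d3:-→d4:-→d5:-→d6:-→d7:-→d8:-→d9:-→d10:-→d11:-→d12:H2→d13:-→d14:-→d15:-→d16:H0→d17:-→d18:-  best=H0
  + 123.192.0.0/12 (H5) depth=12
  + 54.0.0.0/8 (H2) depth=8
  del 54.160.0.0/16 (clear depth 16)
  + 54.0.0.0/8 (H3) depth=8
  + 48.0.0.0/4 (H6) depth=4
  + 123.207.0.0/16 (H0) depth=16
  ? 54.160.16.6  path d0:-→d1:-→d2:-→d3:-→d4:H6→d5:-→d6:-→d7:-→d8:H3→d9:-→d10:-→d11:-→d12:H2→d13:-→d14:-→d15:-→d16:-→d17:-→d18:-→d19:-→d20:H5  best=H5

== LOOKUPS ==
["H0","H5"]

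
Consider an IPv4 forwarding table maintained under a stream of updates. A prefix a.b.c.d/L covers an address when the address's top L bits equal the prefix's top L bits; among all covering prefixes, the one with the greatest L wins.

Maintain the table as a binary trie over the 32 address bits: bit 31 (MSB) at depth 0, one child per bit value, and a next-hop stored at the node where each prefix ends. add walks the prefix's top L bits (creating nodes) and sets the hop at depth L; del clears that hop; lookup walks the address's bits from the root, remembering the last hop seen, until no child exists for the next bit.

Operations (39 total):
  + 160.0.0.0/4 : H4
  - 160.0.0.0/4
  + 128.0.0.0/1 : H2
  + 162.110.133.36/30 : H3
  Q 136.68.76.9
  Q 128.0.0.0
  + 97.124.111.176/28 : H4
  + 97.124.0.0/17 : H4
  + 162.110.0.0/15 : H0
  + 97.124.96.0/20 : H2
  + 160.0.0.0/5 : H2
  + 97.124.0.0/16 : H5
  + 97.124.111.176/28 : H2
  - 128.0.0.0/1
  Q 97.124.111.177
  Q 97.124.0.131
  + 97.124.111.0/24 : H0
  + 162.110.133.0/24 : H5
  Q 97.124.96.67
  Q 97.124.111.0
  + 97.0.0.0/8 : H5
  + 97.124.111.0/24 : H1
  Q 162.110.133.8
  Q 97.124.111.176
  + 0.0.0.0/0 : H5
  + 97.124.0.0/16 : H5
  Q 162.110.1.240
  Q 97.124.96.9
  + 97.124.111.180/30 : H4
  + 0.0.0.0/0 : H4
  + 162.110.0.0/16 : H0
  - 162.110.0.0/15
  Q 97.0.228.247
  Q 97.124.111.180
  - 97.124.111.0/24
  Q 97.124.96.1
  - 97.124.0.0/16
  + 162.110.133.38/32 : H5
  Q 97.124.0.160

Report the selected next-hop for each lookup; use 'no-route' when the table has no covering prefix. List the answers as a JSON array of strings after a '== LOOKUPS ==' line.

Trace:
  + 160.0.0.0/4 (H4) depth=4
  del 160.0.0.0/4 (clear depth 4)
  + 128.0.0.0/1 (H2) depth=1
  + 162.110.133.36/30 (H3) depth=30
  ? 136.68.76.9  path d0:-→d1:H2→d2:-  best=H2
  ? 128.0.0.0  path d0:-→d1:H2→d2:-  best=H2
  + 97.124.111.176/28 (H4) depth=28
  + 97.124.0.0/17 (H4) depth=17
  + 162.110.0.0/15 (H0) depth=15
  + 97.124.96.0/20 (H2) depth=20
  + 160.0.0.0/5 (H2) depth=5
  + 97.124.0.0/16 (H5) depth=16
  + 97.124.111.176/28 (H2) depth=28
  del 128.0.0.0/1 (clear depth 1)
  ? 97.124.111.177  path d0:-→d1:-→d2:-→d3:-→d4:-→d5:-→d6:-→d7:-→d8:-→d9:-→d10:-→d11:-→d12:-→d13:-→d14:-→d15:-→d16:H5→d17:H4→d18:-→d19:-→d20:H2→d21:-→d22:-→d23:-→d24:-→d25:-→d26:-→d27:-→d28:H2  best=H2
  ? 97.124.0.131  path d0:-→d1:-→d2:-→d3:-→d4:-→d5:-→d6:-→d7:-→d8:-→d9:-→d10:-→d11:-→d12:-→d13:-→d14:-→d15:-→d16:H5→d17:H4  best=H4
  + 97.124.111.0/24 (H0) depth=24
  + 162.110.133.0/24 (H5) depth=24
  ? 97.124.96.67  path d0:-→d1:-→d2:-→d3:-→d4:-→d5:-→d6:-→d7:-→d8:-→d9:-→d10:-→d11:-→d12:-→d13:-→d14:-→d15:-→d16:H5→d17:H4→d18:-→d19:-→d20:H2  best=H2
  ? 97.124.111.0  path d0:-→d1:-→d2:-→d3:-→d4:-→d5:-→d6:-→d7:-→d8:-→d9:-→d10:-→d11:-→d12:-→d13:-→d14:-→d15:-→d16:H5→d17:H4→d18:-→d19:-→d20:H2→d21:-→d22:-→d23:-→d24:H0  best=H0
  + 97.0.0.0/8 (H5) depth=8
  + 97.124.111.0/24 (H1) depth=24
  ? 162.110.133.8  path d0:-→d1:-→d2:-→d3:-→d4:-→d5:H2→d6:-→d7:-→d8:-→d9:-→d10:-→d11:-→d12:-→d13:-→d14:-→d15:H0→d16:-→d17:-→d18:-→d19:-→d20:-→d21:-→d22:-→d23:-→d24:H5→d25:-→d26:-  best=H5
  ? 97.124.111.176  path d0:-→d1:-→d2:-→d3:-→d4:-→d5:-→d6:-→d7:-→d8:H5→d9:-→d10:-→d11:-→d12:-→d13:-→d14:-→d15:-→d16:H5→d17:H4→d18:-→d19:-→d20:H2→d21:-→d22:-→d23:-→d24:H1→d25:-→d26:-→d27:-→d28:H2  best=H2
  + 0.0.0.0/0 (H5) depth=0
  + 97.124.0.0/16 (H5) depth=16
  ? 162.110.1.240  path d0:H5→d1:-→d2:-→d3:-→d4:-→d5:H2→d6:-→d7:-→d8:-→d9:-→d10:-→d11:-→d12:-→d13:-→d14:-→d15:H0→d16:-  best=H0
  ? 97.124.96.9  path d0:H5→d1:-→d2:-→d3:-→d4:-→d5:-→d6:-→d7:-→d8:H5→d9:-→d10:-→d11:-→d12:-→d13:-→d14:-→d15:-→d16:H5→d17:H4→d18:-→d19:-→d20:H2  best=H2
  + 97.124.111.180/30 (H4) depth=30
  + 0.0.0.0/0 (H4) depth=0
  + 162.110.0.0/16 (H0) depth=16
  del 162.110.0.0/15 (clear depth 15)
  ? 97.0.228.247  path d0:H4→d1:-→d2:-→d3:-→d4:-→d5:-→d6:-→d7:-→d8:H5→d9:-  best=H5
  ? 97.124.111.180  path d0:H4→d1:-→d2:-→d3:-→d4:-→d5:-→d6:-→d7:-→d8:H5→d9:-→d10:-→d11:-→d12:-→d13:-→d14:-→d15:-→d16:H5→d17:H4→d18:-→d19:-→d20:H2→d21:-→d22:-→d23:-→d24:H1→d25:-→d26:-→d27:-→d28:H2→d29:-→d30:H4  best=H4
  del 97.124.111.0/24 (clear depth 24)
  ? 97.124.96.1  path d0:H4→d1:-→d2:-→d3:-→d4:-→d5:-→d6:-→d7:-→d8:H5→d9:-→d10:-→d11:-→d12:-→d13:-→d14:-→d15:-→d16:H5→d17:H4→d18:-→d19:-→d20:H2  best=H2
  del 97.124.0.0/16 (clear depth 16)
  + 162.110.133.38/32 (H5) depth=32
  ? 97.124.0.160  path d0:H4→d1:-→d2:-→d3:-→d4:-→d5:-→d6:-→d7:-→d8:H5→d9:-→d10:-→d11:-→d12:-→d13:-→d14:-→d15:-→d16:-→d17:H4  best=H4

== LOOKUPS ==
["H2","H2","H2","H4","H2","H0","H5","H2","H0","H2","H5","H4","H2","H4"]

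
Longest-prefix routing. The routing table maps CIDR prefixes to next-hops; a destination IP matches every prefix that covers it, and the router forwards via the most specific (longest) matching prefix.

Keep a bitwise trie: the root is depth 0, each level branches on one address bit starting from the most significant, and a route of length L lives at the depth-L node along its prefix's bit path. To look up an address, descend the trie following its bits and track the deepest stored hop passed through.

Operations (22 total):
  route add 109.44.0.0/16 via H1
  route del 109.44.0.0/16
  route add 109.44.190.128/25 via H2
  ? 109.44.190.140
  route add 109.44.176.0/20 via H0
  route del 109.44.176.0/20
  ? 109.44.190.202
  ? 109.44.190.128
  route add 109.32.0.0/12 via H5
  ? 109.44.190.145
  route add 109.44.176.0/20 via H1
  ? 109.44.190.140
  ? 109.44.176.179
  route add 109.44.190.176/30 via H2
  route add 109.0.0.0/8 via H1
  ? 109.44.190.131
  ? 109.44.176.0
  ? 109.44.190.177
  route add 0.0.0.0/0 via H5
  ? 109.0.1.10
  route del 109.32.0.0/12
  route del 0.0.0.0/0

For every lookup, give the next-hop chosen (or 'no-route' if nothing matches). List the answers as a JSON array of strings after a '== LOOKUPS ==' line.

Trace:
  add 109.44.0.0/16 -> H1 at depth 16
  - 109.44.0.0/16 clear@16
  add 109.44.190.128/25 -> H2 at depth 25
  ? 109.44.190.140  path d0:-→d1:-→d2:-→d3:-→d4:-→d5:-→d6:-→d7:-→d8:-→d9:-→d10:-→d11:-→d12:-→d13:-→d14:-→d15:-→d16:-→d17:-→d18:-→d19:-→d20:-→d21:-→d22:-→d23:-→d24:-→d25:H2  best=H2
  add 109.44.176.0/20 -> H0 at depth 20
  - 109.44.176.0/20 clear@20
  ? 109.44.190.202  path d0:-→d1:-→d2:-→d3:-→d4:-→d5:-→d6:-→d7:-→d8:-→d9:-→d10:-→d11:-→d12:-→d13:-→d14:-→d15:-→d16:-→d17:-→d18:-→d19:-→d20:-→d21:-→d22:-→d23:-→d24:-→d25:H2  best=H2
  ? 109.44.190.128  path d0:-→d1:-→d2:-→d3:-→d4:-→d5:-→d6:-→d7:-→d8:-→d9:-→d10:-→d11:-→d12:-→d13:-→d14:-→d15:-→d16:-→d17:-→d18:-→d19:-→d20:-→d21:-→d22:-→d23:-→d24:-→d25:H2  best=H2
  add 109.32.0.0/12 -> H5 at depth 12
  ? 109.44.190.145  path d0:-→d1:-→d2:-→d3:-→d4:-→d5:-→d6:-→d7:-→d8:-→d9:-→d10:-→d11:-→d12:H5→d13:-→d14:-→d15:-→d16:-→d17:-→d18:-→d19:-→d20:-→d21:-→d22:-→d23:-→d24:-→d25:H2  best=H2
  add 109.44.176.0/20 -> H1 at depth 20
  ? 109.44.190.140  path d0:-→d1:-→d2:-→d3:-→d4:-→d5:-→d6:-→d7:-→d8:-→d9:-→d10:-→d11:-→d12:H5→d13:-→d14:-→d15:-→d16:-→d17:-→d18:-→d19:-→d20:H1→d21:-→d22:-→d23:-→d24:-→d25:H2  best=H2
  ? 109.44.176.179  path d0:-→d1:-→d2:-→d3:-→d4:-→d5:-→d6:-→d7:-→d8:-→d9:-→d10:-→d11:-→d12:H5→d13:-→d14:-→d15:-→d16:-→d17:-→d18:-→d19:-→d20:H1  best=H1
  add 109.44.190.176/30 -> H2 at depth 30
  add 109.0.0.0/8 -> H1 at depth 8
  ? 109.44.190.131  path d0:-→d1:-→d2:-→d3:-→d4:-→d5:-→d6:-→d7:-→d8:H1→d9:-→d10:-→d11:-→d12:H5→d13:-→d14:-→d15:-→d16:-→d17:-→d18:-→d19:-→d20:H1→d21:-→d22:-→d23:-→d24:-→d25:H2→d26:-  best=H2
  ? 109.44.176.0  path d0:-→d1:-→d2:-→d3:-→d4:-→d5:-→d6:-→d7:-→d8:H1→d9:-→d10:-→d11:-→d12:H5→d13:-→d14:-→d15:-→d16:-→d17:-→d18:-→d19:-→d20:H1  best=H1
  ? 109.44.190.177  path d0:-→d1:-→d2:-→d3:-→d4:-→d5:-→d6:-→d7:-→d8:H1→d9:-→d10:-→d11:-→d12:H5→d13:-→d14:-→d15:-→d16:-→d17:-→d18:-→d19:-→d20:H1→d21:-→d22:-→d23:-→d24:-→d25:H2→d26:-→d27:-→d28:-→d29:-→d30:H2  best=H2
  add 0.0.0.0/0 -> H5 at depth 0
  ? 109.0.1.10  path d0:H5→d1:-→d2:-→d3:-→d4:-→d5:-→d6:-→d7:-→d8:H1→d9:-→d10:-  best=H1
  - 109.32.0.0/12 clear@12
  - 0.0.0.0/0 clear@0

== LOOKUPS ==
["H2","H2","H2","H2","H2","H1","H2","H1","H2","H1"]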